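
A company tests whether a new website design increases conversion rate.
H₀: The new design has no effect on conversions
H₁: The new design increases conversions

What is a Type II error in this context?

Answer: Keeping the old design when the new one would have increased conversions

Derivation:
Type I error: rejecting H₀ when it is actually true (false positive).
Type II error: failing to reject H₀ when H₁ is actually true (false negative).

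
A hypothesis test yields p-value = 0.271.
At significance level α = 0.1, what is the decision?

Answer: fail to reject H₀

Derivation:
Compare p-value to α:
0.271 ≥ 0.1
Decision: fail to reject H₀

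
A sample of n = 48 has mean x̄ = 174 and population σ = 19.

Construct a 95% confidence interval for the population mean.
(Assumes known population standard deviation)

Confidence level: 95%, α = 0.05
z_0.025 = 1.960
SE = σ/√n = 19/√48 = 2.7424
Margin of error = 1.960 × 2.7424 = 5.3751
CI: x̄ ± margin = 174 ± 5.3751
CI: (168.6249, 179.3751)

Answer: (168.6249, 179.3751)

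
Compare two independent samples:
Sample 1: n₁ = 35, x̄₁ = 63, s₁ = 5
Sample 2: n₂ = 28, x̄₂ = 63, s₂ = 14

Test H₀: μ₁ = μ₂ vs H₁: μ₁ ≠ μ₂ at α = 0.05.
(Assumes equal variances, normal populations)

Pooled variance: s²_p = [34×5² + 27×14²]/(61) = 100.6885
s_p = 10.0344
SE = s_p×√(1/n₁ + 1/n₂) = 10.0344×√(1/35 + 1/28) = 2.5442
t = (x̄₁ - x̄₂)/SE = (63 - 63)/2.5442 = 0.0000
df = 61, t-critical = ±2.000
Decision: fail to reject H₀

Answer: t = 0.0000, fail to reject H₀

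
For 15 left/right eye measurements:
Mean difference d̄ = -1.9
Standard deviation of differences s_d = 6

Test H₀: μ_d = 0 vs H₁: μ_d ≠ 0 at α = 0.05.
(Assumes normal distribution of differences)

Answer: t = -1.2264, fail to reject H₀

Derivation:
df = n - 1 = 14
SE = s_d/√n = 6/√15 = 1.5492
t = d̄/SE = -1.9/1.5492 = -1.2264
Critical value: t_{0.025,14} = ±2.145
p-value ≈ 0.2403
Decision: fail to reject H₀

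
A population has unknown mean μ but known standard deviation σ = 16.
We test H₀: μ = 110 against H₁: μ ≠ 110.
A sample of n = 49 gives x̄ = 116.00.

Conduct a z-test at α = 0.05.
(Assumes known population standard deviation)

Answer: z = 2.6250, reject H₀

Derivation:
Standard error: SE = σ/√n = 16/√49 = 2.2857
z-statistic: z = (x̄ - μ₀)/SE = (116.00 - 110)/2.2857 = 2.6250
Critical value: ±1.960
p-value = 0.0087
Decision: reject H₀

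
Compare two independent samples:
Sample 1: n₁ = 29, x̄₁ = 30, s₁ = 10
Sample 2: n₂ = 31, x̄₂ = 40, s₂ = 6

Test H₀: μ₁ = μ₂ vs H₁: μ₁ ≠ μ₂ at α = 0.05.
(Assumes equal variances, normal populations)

Answer: t = -4.7326, reject H₀

Derivation:
Pooled variance: s²_p = [28×10² + 30×6²]/(58) = 66.8966
s_p = 8.1790
SE = s_p×√(1/n₁ + 1/n₂) = 8.1790×√(1/29 + 1/31) = 2.1130
t = (x̄₁ - x̄₂)/SE = (30 - 40)/2.1130 = -4.7326
df = 58, t-critical = ±2.002
Decision: reject H₀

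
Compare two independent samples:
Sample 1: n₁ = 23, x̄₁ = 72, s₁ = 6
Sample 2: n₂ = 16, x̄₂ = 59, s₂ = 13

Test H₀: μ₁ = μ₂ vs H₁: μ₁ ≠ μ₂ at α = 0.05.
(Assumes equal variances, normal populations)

Pooled variance: s²_p = [22×6² + 15×13²]/(37) = 89.9189
s_p = 9.4826
SE = s_p×√(1/n₁ + 1/n₂) = 9.4826×√(1/23 + 1/16) = 3.0870
t = (x̄₁ - x̄₂)/SE = (72 - 59)/3.0870 = 4.2112
df = 37, t-critical = ±2.026
Decision: reject H₀

Answer: t = 4.2112, reject H₀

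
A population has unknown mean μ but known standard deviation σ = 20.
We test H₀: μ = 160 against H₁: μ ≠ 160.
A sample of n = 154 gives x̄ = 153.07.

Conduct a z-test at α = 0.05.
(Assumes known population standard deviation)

Standard error: SE = σ/√n = 20/√154 = 1.6116
z-statistic: z = (x̄ - μ₀)/SE = (153.07 - 160)/1.6116 = -4.3001
Critical value: ±1.960
p-value < 0.0001
Decision: reject H₀

Answer: z = -4.3001, reject H₀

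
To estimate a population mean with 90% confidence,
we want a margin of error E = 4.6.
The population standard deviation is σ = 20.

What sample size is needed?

Answer: n = 52

Derivation:
z_0.05 = 1.645
n = (z×σ/E)² = (1.645×20/4.6)²
n = 51.1536
Round up: n = 52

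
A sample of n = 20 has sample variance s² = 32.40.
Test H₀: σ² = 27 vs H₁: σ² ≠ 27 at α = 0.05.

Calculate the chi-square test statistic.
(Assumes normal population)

df = n - 1 = 19
χ² = (n-1)s²/σ₀² = 19×32.40/27 = 22.8000
Critical values: χ²_{0.975,19} = 8.907, χ²_{0.025,19} = 32.852
Rejection region: χ² < 8.907 or χ² > 32.852
Decision: fail to reject H₀

Answer: χ² = 22.8000, fail to reject H₀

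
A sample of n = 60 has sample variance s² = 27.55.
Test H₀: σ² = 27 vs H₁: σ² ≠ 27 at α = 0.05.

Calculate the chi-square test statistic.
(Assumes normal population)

Answer: χ² = 60.2019, fail to reject H₀

Derivation:
df = n - 1 = 59
χ² = (n-1)s²/σ₀² = 59×27.55/27 = 60.2019
Critical values: χ²_{0.975,59} = 39.662, χ²_{0.025,59} = 82.117
Rejection region: χ² < 39.662 or χ² > 82.117
Decision: fail to reject H₀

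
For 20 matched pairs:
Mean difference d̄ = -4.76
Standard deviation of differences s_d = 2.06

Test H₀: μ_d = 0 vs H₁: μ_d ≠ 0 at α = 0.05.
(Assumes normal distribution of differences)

df = n - 1 = 19
SE = s_d/√n = 2.06/√20 = 0.4606
t = d̄/SE = -4.76/0.4606 = -10.3343
Critical value: t_{0.025,19} = ±2.093
p-value < 0.0001
Decision: reject H₀

Answer: t = -10.3343, reject H₀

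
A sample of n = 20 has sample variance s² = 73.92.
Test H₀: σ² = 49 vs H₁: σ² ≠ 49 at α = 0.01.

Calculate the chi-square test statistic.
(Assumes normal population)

df = n - 1 = 19
χ² = (n-1)s²/σ₀² = 19×73.92/49 = 28.6629
Critical values: χ²_{0.995,19} = 6.844, χ²_{0.005,19} = 38.582
Rejection region: χ² < 6.844 or χ² > 38.582
Decision: fail to reject H₀

Answer: χ² = 28.6629, fail to reject H₀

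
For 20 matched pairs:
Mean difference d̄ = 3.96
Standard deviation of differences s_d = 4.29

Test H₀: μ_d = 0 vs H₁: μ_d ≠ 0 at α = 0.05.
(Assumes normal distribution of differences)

Answer: t = 4.1280, reject H₀

Derivation:
df = n - 1 = 19
SE = s_d/√n = 4.29/√20 = 0.9593
t = d̄/SE = 3.96/0.9593 = 4.1280
Critical value: t_{0.025,19} = ±2.093
p-value ≈ 0.0006
Decision: reject H₀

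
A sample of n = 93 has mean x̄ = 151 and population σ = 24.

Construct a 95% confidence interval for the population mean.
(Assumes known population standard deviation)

Confidence level: 95%, α = 0.05
z_0.025 = 1.960
SE = σ/√n = 24/√93 = 2.4887
Margin of error = 1.960 × 2.4887 = 4.8779
CI: x̄ ± margin = 151 ± 4.8779
CI: (146.1221, 155.8779)

Answer: (146.1221, 155.8779)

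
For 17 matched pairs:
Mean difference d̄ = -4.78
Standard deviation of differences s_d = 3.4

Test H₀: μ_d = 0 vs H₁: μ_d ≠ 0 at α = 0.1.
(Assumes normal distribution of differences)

Answer: t = -5.7967, reject H₀

Derivation:
df = n - 1 = 16
SE = s_d/√n = 3.4/√17 = 0.8246
t = d̄/SE = -4.78/0.8246 = -5.7967
Critical value: t_{0.05,16} = ±1.746
p-value < 0.0001
Decision: reject H₀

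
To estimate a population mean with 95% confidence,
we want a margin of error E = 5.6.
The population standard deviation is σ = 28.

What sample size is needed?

z_0.025 = 1.960
n = (z×σ/E)² = (1.960×28/5.6)²
n = 96.0400
Round up: n = 97

Answer: n = 97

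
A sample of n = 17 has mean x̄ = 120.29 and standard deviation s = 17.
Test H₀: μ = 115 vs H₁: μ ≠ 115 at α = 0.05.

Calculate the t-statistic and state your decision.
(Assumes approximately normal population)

df = n - 1 = 16
SE = s/√n = 17/√17 = 4.1231
t = (x̄ - μ₀)/SE = (120.29 - 115)/4.1231 = 1.2830
Critical value: t_{0.025,16} = ±2.120
p-value ≈ 0.2178
Decision: fail to reject H₀

Answer: t = 1.2830, fail to reject H₀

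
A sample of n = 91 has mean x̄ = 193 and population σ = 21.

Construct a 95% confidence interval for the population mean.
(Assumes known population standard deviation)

Answer: (188.6853, 197.3147)

Derivation:
Confidence level: 95%, α = 0.05
z_0.025 = 1.960
SE = σ/√n = 21/√91 = 2.2014
Margin of error = 1.960 × 2.2014 = 4.3147
CI: x̄ ± margin = 193 ± 4.3147
CI: (188.6853, 197.3147)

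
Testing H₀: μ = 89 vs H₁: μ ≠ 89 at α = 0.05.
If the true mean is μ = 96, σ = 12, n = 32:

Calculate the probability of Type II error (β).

SE = σ/√n = 12/√32 = 2.1213
Critical values: μ₀ ± z_0.025×SE = 89 ± 1.960×2.1213
Acceptance region: (84.8423, 93.1577)
Under H₁ (μ = 96): z_high = (93.1577 - 96)/2.1213 = -1.3399, z_low = (84.8423 - 96)/2.1213 = -5.2598
β = P(not reject | H₁) = Φ(-1.3399) - Φ(-5.2598) ≈ 0.0901

Answer: β ≈ 0.0901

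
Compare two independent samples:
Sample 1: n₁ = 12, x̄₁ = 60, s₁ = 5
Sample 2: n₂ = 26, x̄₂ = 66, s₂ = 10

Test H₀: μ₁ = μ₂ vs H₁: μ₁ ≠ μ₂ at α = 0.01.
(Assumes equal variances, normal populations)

Pooled variance: s²_p = [11×5² + 25×10²]/(36) = 77.0833
s_p = 8.7797
SE = s_p×√(1/n₁ + 1/n₂) = 8.7797×√(1/12 + 1/26) = 3.0640
t = (x̄₁ - x̄₂)/SE = (60 - 66)/3.0640 = -1.9582
df = 36, t-critical = ±2.719
Decision: fail to reject H₀

Answer: t = -1.9582, fail to reject H₀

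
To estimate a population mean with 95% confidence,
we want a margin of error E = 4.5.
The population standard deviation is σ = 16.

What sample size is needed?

z_0.025 = 1.960
n = (z×σ/E)² = (1.960×16/4.5)²
n = 48.5654
Round up: n = 49

Answer: n = 49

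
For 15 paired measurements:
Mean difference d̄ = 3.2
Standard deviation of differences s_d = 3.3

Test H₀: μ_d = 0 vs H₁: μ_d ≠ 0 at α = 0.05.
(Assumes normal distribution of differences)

Answer: t = 3.7554, reject H₀

Derivation:
df = n - 1 = 14
SE = s_d/√n = 3.3/√15 = 0.8521
t = d̄/SE = 3.2/0.8521 = 3.7554
Critical value: t_{0.025,14} = ±2.145
p-value ≈ 0.0021
Decision: reject H₀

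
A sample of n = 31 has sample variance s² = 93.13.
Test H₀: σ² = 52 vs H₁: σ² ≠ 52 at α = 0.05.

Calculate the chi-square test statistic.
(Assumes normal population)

df = n - 1 = 30
χ² = (n-1)s²/σ₀² = 30×93.13/52 = 53.7288
Critical values: χ²_{0.975,30} = 16.791, χ²_{0.025,30} = 46.979
Rejection region: χ² < 16.791 or χ² > 46.979
Decision: reject H₀

Answer: χ² = 53.7288, reject H₀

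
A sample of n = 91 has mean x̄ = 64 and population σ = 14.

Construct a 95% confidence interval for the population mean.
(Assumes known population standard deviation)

Answer: (61.1235, 66.8765)

Derivation:
Confidence level: 95%, α = 0.05
z_0.025 = 1.960
SE = σ/√n = 14/√91 = 1.4676
Margin of error = 1.960 × 1.4676 = 2.8765
CI: x̄ ± margin = 64 ± 2.8765
CI: (61.1235, 66.8765)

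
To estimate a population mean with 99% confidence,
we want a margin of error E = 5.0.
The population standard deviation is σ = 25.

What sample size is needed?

z_0.005 = 2.576
n = (z×σ/E)² = (2.576×25/5.0)²
n = 165.8944
Round up: n = 166

Answer: n = 166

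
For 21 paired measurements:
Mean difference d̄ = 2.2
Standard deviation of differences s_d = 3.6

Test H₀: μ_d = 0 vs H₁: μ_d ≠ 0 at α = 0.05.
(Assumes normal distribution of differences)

df = n - 1 = 20
SE = s_d/√n = 3.6/√21 = 0.7856
t = d̄/SE = 2.2/0.7856 = 2.8004
Critical value: t_{0.025,20} = ±2.086
p-value ≈ 0.0110
Decision: reject H₀

Answer: t = 2.8004, reject H₀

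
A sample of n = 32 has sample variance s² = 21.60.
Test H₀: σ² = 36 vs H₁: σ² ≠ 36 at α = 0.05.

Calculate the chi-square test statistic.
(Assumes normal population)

df = n - 1 = 31
χ² = (n-1)s²/σ₀² = 31×21.60/36 = 18.6000
Critical values: χ²_{0.975,31} = 17.539, χ²_{0.025,31} = 48.232
Rejection region: χ² < 17.539 or χ² > 48.232
Decision: fail to reject H₀

Answer: χ² = 18.6000, fail to reject H₀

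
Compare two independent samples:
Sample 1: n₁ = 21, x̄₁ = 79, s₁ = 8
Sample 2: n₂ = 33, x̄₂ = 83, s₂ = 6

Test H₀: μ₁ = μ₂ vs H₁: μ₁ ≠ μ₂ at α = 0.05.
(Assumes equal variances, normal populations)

Answer: t = -2.0953, reject H₀

Derivation:
Pooled variance: s²_p = [20×8² + 32×6²]/(52) = 46.7692
s_p = 6.8388
SE = s_p×√(1/n₁ + 1/n₂) = 6.8388×√(1/21 + 1/33) = 1.9090
t = (x̄₁ - x̄₂)/SE = (79 - 83)/1.9090 = -2.0953
df = 52, t-critical = ±2.007
Decision: reject H₀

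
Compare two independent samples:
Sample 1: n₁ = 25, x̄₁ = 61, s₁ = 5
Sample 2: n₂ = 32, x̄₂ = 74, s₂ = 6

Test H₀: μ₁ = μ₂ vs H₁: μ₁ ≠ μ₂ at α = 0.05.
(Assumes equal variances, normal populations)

Pooled variance: s²_p = [24×5² + 31×6²]/(55) = 31.2000
s_p = 5.5857
SE = s_p×√(1/n₁ + 1/n₂) = 5.5857×√(1/25 + 1/32) = 1.4910
t = (x̄₁ - x̄₂)/SE = (61 - 74)/1.4910 = -8.7190
df = 55, t-critical = ±2.004
Decision: reject H₀

Answer: t = -8.7190, reject H₀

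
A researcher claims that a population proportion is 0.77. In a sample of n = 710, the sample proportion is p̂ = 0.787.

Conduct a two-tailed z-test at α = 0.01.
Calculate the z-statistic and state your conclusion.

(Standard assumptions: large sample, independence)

H₀: p = 0.77, H₁: p ≠ 0.77
Standard error: SE = √(p₀(1-p₀)/n) = √(0.77×0.23/710) = 0.015794
z-statistic: z = (p̂ - p₀)/SE = (0.787 - 0.77)/0.015794 = 1.0764
Critical value: z_0.005 = ±2.576
p-value = 0.2817
Decision: fail to reject H₀ at α = 0.01

Answer: z = 1.0764, fail to reject H₀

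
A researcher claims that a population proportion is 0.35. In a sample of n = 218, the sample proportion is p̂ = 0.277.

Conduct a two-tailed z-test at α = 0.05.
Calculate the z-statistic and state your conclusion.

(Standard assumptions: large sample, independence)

Answer: z = -2.2598, reject H₀

Derivation:
H₀: p = 0.35, H₁: p ≠ 0.35
Standard error: SE = √(p₀(1-p₀)/n) = √(0.35×0.65/218) = 0.032304
z-statistic: z = (p̂ - p₀)/SE = (0.277 - 0.35)/0.032304 = -2.2598
Critical value: z_0.025 = ±1.960
p-value = 0.0238
Decision: reject H₀ at α = 0.05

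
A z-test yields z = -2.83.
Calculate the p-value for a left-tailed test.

Answer: p-value ≈ 0.0023

Derivation:
For z = -2.83:
p = P(Z < -2.83) = Φ(-2.83) = 0.0023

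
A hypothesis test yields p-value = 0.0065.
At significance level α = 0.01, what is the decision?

Compare p-value to α:
0.0065 < 0.01
Decision: reject H₀

Answer: reject H₀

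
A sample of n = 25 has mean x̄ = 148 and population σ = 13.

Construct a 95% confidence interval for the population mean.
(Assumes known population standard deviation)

Confidence level: 95%, α = 0.05
z_0.025 = 1.960
SE = σ/√n = 13/√25 = 2.6000
Margin of error = 1.960 × 2.6000 = 5.0960
CI: x̄ ± margin = 148 ± 5.0960
CI: (142.9040, 153.0960)

Answer: (142.9040, 153.0960)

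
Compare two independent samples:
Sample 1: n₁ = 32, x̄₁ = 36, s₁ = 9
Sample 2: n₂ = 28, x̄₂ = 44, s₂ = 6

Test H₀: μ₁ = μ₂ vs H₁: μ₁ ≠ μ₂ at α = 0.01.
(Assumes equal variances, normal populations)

Pooled variance: s²_p = [31×9² + 27×6²]/(58) = 60.0517
s_p = 7.7493
SE = s_p×√(1/n₁ + 1/n₂) = 7.7493×√(1/32 + 1/28) = 2.0053
t = (x̄₁ - x̄₂)/SE = (36 - 44)/2.0053 = -3.9894
df = 58, t-critical = ±2.663
Decision: reject H₀

Answer: t = -3.9894, reject H₀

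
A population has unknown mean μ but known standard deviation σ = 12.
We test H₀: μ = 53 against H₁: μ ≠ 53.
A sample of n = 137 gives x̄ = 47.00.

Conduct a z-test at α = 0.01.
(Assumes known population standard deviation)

Standard error: SE = σ/√n = 12/√137 = 1.0252
z-statistic: z = (x̄ - μ₀)/SE = (47.00 - 53)/1.0252 = -5.8525
Critical value: ±2.576
p-value < 0.0001
Decision: reject H₀

Answer: z = -5.8525, reject H₀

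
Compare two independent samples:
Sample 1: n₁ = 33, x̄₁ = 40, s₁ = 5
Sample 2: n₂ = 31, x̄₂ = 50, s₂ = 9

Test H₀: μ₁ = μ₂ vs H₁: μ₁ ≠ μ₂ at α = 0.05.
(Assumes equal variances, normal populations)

Answer: t = -5.5392, reject H₀

Derivation:
Pooled variance: s²_p = [32×5² + 30×9²]/(62) = 52.0968
s_p = 7.2178
SE = s_p×√(1/n₁ + 1/n₂) = 7.2178×√(1/33 + 1/31) = 1.8053
t = (x̄₁ - x̄₂)/SE = (40 - 50)/1.8053 = -5.5392
df = 62, t-critical = ±1.999
Decision: reject H₀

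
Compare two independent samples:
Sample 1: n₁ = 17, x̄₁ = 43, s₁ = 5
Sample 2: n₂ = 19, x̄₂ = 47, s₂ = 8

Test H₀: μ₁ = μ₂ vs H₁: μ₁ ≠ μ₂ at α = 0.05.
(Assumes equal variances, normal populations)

Pooled variance: s²_p = [16×5² + 18×8²]/(34) = 45.6471
s_p = 6.7563
SE = s_p×√(1/n₁ + 1/n₂) = 6.7563×√(1/17 + 1/19) = 2.2556
t = (x̄₁ - x̄₂)/SE = (43 - 47)/2.2556 = -1.7734
df = 34, t-critical = ±2.032
Decision: fail to reject H₀

Answer: t = -1.7734, fail to reject H₀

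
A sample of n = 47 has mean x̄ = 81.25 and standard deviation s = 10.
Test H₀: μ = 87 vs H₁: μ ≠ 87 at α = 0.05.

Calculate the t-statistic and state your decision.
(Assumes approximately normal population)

Answer: t = -3.9421, reject H₀

Derivation:
df = n - 1 = 46
SE = s/√n = 10/√47 = 1.4586
t = (x̄ - μ₀)/SE = (81.25 - 87)/1.4586 = -3.9421
Critical value: t_{0.025,46} = ±2.013
p-value ≈ 0.0003
Decision: reject H₀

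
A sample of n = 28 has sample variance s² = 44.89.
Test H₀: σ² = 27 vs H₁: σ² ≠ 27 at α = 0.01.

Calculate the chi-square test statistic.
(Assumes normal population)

df = n - 1 = 27
χ² = (n-1)s²/σ₀² = 27×44.89/27 = 44.8900
Critical values: χ²_{0.995,27} = 11.808, χ²_{0.005,27} = 49.645
Rejection region: χ² < 11.808 or χ² > 49.645
Decision: fail to reject H₀

Answer: χ² = 44.8900, fail to reject H₀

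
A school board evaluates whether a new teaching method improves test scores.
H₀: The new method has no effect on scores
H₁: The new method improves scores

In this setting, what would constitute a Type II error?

Answer: Failing to adopt an effective teaching method

Derivation:
Type I error (α): Rejecting H₀ when H₀ is true
Type II error (β): Failing to reject H₀ when H₁ is true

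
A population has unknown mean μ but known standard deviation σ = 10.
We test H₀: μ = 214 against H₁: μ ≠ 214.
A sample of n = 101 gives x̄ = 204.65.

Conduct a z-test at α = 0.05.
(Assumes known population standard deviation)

Standard error: SE = σ/√n = 10/√101 = 0.9950
z-statistic: z = (x̄ - μ₀)/SE = (204.65 - 214)/0.9950 = -9.3970
Critical value: ±1.960
p-value < 0.0001
Decision: reject H₀

Answer: z = -9.3970, reject H₀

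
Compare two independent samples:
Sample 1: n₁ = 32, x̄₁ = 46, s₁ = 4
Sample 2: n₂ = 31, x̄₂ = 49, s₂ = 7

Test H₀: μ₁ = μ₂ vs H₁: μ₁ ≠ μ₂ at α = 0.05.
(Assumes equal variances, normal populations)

Pooled variance: s²_p = [31×4² + 30×7²]/(61) = 32.2295
s_p = 5.6771
SE = s_p×√(1/n₁ + 1/n₂) = 5.6771×√(1/32 + 1/31) = 1.4307
t = (x̄₁ - x̄₂)/SE = (46 - 49)/1.4307 = -2.0969
df = 61, t-critical = ±2.000
Decision: reject H₀

Answer: t = -2.0969, reject H₀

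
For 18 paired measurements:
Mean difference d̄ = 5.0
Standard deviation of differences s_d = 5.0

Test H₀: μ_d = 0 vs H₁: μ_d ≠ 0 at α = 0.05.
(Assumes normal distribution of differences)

df = n - 1 = 17
SE = s_d/√n = 5.0/√18 = 1.1785
t = d̄/SE = 5.0/1.1785 = 4.2427
Critical value: t_{0.025,17} = ±2.110
p-value ≈ 0.0005
Decision: reject H₀

Answer: t = 4.2427, reject H₀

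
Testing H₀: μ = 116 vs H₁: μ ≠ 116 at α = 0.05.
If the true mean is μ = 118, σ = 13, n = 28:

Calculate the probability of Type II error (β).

SE = σ/√n = 13/√28 = 2.4568
Critical values: μ₀ ± z_0.025×SE = 116 ± 1.960×2.4568
Acceptance region: (111.1847, 120.8153)
Under H₁ (μ = 118): z_high = (120.8153 - 118)/2.4568 = 1.1459, z_low = (111.1847 - 118)/2.4568 = -2.7741
β = P(not reject | H₁) = Φ(1.1459) - Φ(-2.7741) ≈ 0.8713

Answer: β ≈ 0.8713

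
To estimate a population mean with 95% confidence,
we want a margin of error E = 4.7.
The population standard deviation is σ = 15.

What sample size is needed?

z_0.025 = 1.960
n = (z×σ/E)² = (1.960×15/4.7)²
n = 39.1290
Round up: n = 40

Answer: n = 40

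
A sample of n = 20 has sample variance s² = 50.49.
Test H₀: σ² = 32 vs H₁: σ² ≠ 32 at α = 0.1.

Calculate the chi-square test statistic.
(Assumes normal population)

df = n - 1 = 19
χ² = (n-1)s²/σ₀² = 19×50.49/32 = 29.9784
Critical values: χ²_{0.95,19} = 10.117, χ²_{0.05,19} = 30.144
Rejection region: χ² < 10.117 or χ² > 30.144
Decision: fail to reject H₀

Answer: χ² = 29.9784, fail to reject H₀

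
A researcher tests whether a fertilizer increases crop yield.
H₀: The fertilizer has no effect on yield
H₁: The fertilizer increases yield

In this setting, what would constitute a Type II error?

Answer: Failing to recommend an effective fertilizer

Derivation:
Type I error: rejecting H₀ when it is actually true (false positive).
Type II error: failing to reject H₀ when H₁ is actually true (false negative).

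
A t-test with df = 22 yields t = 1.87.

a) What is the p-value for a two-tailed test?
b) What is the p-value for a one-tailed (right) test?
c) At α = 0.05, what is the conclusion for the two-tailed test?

Using t-distribution with df = 22:
a) Two-tailed: p = 2×P(T > 1.87) = 0.0749
b) One-tailed: p = P(T > 1.87) = 0.0374
c) 0.0749 ≥ 0.05, fail to reject H₀

Answer: a) 0.0749, b) 0.0374, c) fail to reject H₀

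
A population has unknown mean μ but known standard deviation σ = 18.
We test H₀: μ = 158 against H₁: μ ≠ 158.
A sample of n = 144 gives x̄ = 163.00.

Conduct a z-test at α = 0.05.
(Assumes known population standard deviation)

Standard error: SE = σ/√n = 18/√144 = 1.5000
z-statistic: z = (x̄ - μ₀)/SE = (163.00 - 158)/1.5000 = 3.3333
Critical value: ±1.960
p-value = 0.0009
Decision: reject H₀

Answer: z = 3.3333, reject H₀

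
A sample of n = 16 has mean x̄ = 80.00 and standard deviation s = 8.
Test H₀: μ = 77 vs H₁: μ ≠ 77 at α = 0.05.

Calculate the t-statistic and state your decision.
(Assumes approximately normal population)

df = n - 1 = 15
SE = s/√n = 8/√16 = 2.0000
t = (x̄ - μ₀)/SE = (80.00 - 77)/2.0000 = 1.5000
Critical value: t_{0.025,15} = ±2.131
p-value ≈ 0.1544
Decision: fail to reject H₀

Answer: t = 1.5000, fail to reject H₀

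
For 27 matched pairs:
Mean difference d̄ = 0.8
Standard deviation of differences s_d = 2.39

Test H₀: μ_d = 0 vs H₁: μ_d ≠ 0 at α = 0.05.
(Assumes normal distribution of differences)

df = n - 1 = 26
SE = s_d/√n = 2.39/√27 = 0.4600
t = d̄/SE = 0.8/0.4600 = 1.7391
Critical value: t_{0.025,26} = ±2.056
p-value ≈ 0.0938
Decision: fail to reject H₀

Answer: t = 1.7391, fail to reject H₀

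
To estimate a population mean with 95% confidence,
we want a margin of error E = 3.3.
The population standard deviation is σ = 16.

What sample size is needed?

z_0.025 = 1.960
n = (z×σ/E)² = (1.960×16/3.3)²
n = 90.3076
Round up: n = 91

Answer: n = 91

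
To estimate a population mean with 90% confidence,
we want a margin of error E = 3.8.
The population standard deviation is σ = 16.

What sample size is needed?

z_0.05 = 1.645
n = (z×σ/E)² = (1.645×16/3.8)²
n = 47.9739
Round up: n = 48

Answer: n = 48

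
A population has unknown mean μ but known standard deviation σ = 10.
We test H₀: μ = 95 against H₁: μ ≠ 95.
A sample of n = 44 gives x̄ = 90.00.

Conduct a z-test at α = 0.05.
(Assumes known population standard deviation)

Answer: z = -3.3165, reject H₀

Derivation:
Standard error: SE = σ/√n = 10/√44 = 1.5076
z-statistic: z = (x̄ - μ₀)/SE = (90.00 - 95)/1.5076 = -3.3165
Critical value: ±1.960
p-value = 0.0009
Decision: reject H₀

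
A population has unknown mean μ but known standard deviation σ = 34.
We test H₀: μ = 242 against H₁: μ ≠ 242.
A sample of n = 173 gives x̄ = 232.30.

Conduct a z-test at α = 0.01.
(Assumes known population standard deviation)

Standard error: SE = σ/√n = 34/√173 = 2.5850
z-statistic: z = (x̄ - μ₀)/SE = (232.30 - 242)/2.5850 = -3.7524
Critical value: ±2.576
p-value = 0.0002
Decision: reject H₀

Answer: z = -3.7524, reject H₀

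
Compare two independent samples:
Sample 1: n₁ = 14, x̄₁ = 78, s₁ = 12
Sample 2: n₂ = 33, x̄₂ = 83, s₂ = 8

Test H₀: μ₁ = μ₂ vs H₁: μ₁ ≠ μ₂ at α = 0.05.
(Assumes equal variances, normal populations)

Answer: t = -1.6796, fail to reject H₀

Derivation:
Pooled variance: s²_p = [13×12² + 32×8²]/(45) = 87.1111
s_p = 9.3333
SE = s_p×√(1/n₁ + 1/n₂) = 9.3333×√(1/14 + 1/33) = 2.9769
t = (x̄₁ - x̄₂)/SE = (78 - 83)/2.9769 = -1.6796
df = 45, t-critical = ±2.014
Decision: fail to reject H₀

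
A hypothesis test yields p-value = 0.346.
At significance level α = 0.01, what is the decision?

Compare p-value to α:
0.346 ≥ 0.01
Decision: fail to reject H₀

Answer: fail to reject H₀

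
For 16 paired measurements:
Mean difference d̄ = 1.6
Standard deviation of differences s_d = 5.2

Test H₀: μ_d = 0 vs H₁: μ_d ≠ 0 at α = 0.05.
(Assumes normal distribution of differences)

df = n - 1 = 15
SE = s_d/√n = 5.2/√16 = 1.3000
t = d̄/SE = 1.6/1.3000 = 1.2308
Critical value: t_{0.025,15} = ±2.131
p-value ≈ 0.2373
Decision: fail to reject H₀

Answer: t = 1.2308, fail to reject H₀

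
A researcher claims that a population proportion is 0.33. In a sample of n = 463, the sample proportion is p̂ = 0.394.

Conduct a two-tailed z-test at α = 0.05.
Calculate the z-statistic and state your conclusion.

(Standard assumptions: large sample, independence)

Answer: z = 2.9287, reject H₀

Derivation:
H₀: p = 0.33, H₁: p ≠ 0.33
Standard error: SE = √(p₀(1-p₀)/n) = √(0.33×0.67/463) = 0.021853
z-statistic: z = (p̂ - p₀)/SE = (0.394 - 0.33)/0.021853 = 2.9287
Critical value: z_0.025 = ±1.960
p-value = 0.0034
Decision: reject H₀ at α = 0.05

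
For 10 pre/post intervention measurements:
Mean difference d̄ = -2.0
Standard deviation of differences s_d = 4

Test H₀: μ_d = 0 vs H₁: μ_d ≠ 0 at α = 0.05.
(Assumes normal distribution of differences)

df = n - 1 = 9
SE = s_d/√n = 4/√10 = 1.2649
t = d̄/SE = -2.0/1.2649 = -1.5812
Critical value: t_{0.025,9} = ±2.262
p-value ≈ 0.1483
Decision: fail to reject H₀

Answer: t = -1.5812, fail to reject H₀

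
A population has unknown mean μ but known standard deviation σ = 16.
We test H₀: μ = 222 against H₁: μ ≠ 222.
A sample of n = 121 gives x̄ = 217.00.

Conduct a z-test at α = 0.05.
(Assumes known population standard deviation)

Standard error: SE = σ/√n = 16/√121 = 1.4545
z-statistic: z = (x̄ - μ₀)/SE = (217.00 - 222)/1.4545 = -3.4376
Critical value: ±1.960
p-value = 0.0006
Decision: reject H₀

Answer: z = -3.4376, reject H₀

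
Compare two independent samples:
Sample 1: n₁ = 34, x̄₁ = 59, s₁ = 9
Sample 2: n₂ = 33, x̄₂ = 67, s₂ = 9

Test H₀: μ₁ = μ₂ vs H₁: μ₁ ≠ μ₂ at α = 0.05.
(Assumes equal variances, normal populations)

Answer: t = -3.6375, reject H₀

Derivation:
Pooled variance: s²_p = [33×9² + 32×9²]/(65) = 81.0000
s_p = 9.0000
SE = s_p×√(1/n₁ + 1/n₂) = 9.0000×√(1/34 + 1/33) = 2.1993
t = (x̄₁ - x̄₂)/SE = (59 - 67)/2.1993 = -3.6375
df = 65, t-critical = ±1.997
Decision: reject H₀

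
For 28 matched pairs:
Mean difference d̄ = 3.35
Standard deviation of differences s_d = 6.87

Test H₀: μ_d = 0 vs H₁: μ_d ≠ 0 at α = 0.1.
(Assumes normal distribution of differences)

df = n - 1 = 27
SE = s_d/√n = 6.87/√28 = 1.2983
t = d̄/SE = 3.35/1.2983 = 2.5803
Critical value: t_{0.05,27} = ±1.703
p-value ≈ 0.0156
Decision: reject H₀

Answer: t = 2.5803, reject H₀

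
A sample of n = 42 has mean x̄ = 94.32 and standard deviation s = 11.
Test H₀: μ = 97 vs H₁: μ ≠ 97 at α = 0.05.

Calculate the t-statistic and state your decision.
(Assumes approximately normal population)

df = n - 1 = 41
SE = s/√n = 11/√42 = 1.6973
t = (x̄ - μ₀)/SE = (94.32 - 97)/1.6973 = -1.5790
Critical value: t_{0.025,41} = ±2.020
p-value ≈ 0.1220
Decision: fail to reject H₀

Answer: t = -1.5790, fail to reject H₀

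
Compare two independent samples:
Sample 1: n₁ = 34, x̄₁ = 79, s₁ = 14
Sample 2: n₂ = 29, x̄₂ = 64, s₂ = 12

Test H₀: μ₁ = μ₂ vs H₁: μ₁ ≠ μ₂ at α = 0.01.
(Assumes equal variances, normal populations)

Pooled variance: s²_p = [33×14² + 28×12²]/(61) = 172.1311
s_p = 13.1199
SE = s_p×√(1/n₁ + 1/n₂) = 13.1199×√(1/34 + 1/29) = 3.3164
t = (x̄₁ - x̄₂)/SE = (79 - 64)/3.3164 = 4.5230
df = 61, t-critical = ±2.659
Decision: reject H₀

Answer: t = 4.5230, reject H₀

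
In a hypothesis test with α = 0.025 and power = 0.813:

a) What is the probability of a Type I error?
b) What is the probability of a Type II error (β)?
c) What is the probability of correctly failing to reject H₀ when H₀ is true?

a) Type I error probability = α = 0.025
b) Power = P(reject H₀ | H₁ true) = 1 - β = 0.813, so Type II error probability = β = 1 - Power = 0.187
c) P(fail to reject H₀ | H₀ true) = 1 - α = 0.975

Answer: a) 0.025, b) 0.187, c) 0.975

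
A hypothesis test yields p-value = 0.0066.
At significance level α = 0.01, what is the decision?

Answer: reject H₀

Derivation:
Compare p-value to α:
0.0066 < 0.01
Decision: reject H₀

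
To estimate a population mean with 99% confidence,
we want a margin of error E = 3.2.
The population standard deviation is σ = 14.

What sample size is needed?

z_0.005 = 2.576
n = (z×σ/E)² = (2.576×14/3.2)²
n = 127.0129
Round up: n = 128

Answer: n = 128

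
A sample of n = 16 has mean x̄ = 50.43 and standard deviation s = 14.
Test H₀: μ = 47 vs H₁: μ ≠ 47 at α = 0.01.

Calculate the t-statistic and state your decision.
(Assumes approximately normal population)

Answer: t = 0.9800, fail to reject H₀

Derivation:
df = n - 1 = 15
SE = s/√n = 14/√16 = 3.5000
t = (x̄ - μ₀)/SE = (50.43 - 47)/3.5000 = 0.9800
Critical value: t_{0.005,15} = ±2.947
p-value ≈ 0.3426
Decision: fail to reject H₀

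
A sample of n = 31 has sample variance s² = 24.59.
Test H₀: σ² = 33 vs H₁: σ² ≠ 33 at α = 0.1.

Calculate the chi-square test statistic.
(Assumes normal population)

Answer: χ² = 22.3545, fail to reject H₀

Derivation:
df = n - 1 = 30
χ² = (n-1)s²/σ₀² = 30×24.59/33 = 22.3545
Critical values: χ²_{0.95,30} = 18.493, χ²_{0.05,30} = 43.773
Rejection region: χ² < 18.493 or χ² > 43.773
Decision: fail to reject H₀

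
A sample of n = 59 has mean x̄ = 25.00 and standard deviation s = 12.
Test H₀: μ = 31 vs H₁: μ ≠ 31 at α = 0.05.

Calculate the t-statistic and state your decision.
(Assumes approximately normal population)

Answer: t = -3.8405, reject H₀

Derivation:
df = n - 1 = 58
SE = s/√n = 12/√59 = 1.5623
t = (x̄ - μ₀)/SE = (25.00 - 31)/1.5623 = -3.8405
Critical value: t_{0.025,58} = ±2.002
p-value ≈ 0.0003
Decision: reject H₀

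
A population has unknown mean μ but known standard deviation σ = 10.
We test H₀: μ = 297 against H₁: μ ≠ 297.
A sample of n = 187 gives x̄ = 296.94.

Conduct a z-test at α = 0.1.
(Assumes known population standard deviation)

Answer: z = -0.0820, fail to reject H₀

Derivation:
Standard error: SE = σ/√n = 10/√187 = 0.7313
z-statistic: z = (x̄ - μ₀)/SE = (296.94 - 297)/0.7313 = -0.0820
Critical value: ±1.645
p-value = 0.9346
Decision: fail to reject H₀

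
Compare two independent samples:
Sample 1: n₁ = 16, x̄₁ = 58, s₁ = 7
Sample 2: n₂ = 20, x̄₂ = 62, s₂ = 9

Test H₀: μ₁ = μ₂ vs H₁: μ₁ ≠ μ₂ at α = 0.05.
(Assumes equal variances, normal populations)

Pooled variance: s²_p = [15×7² + 19×9²]/(34) = 66.8824
s_p = 8.1782
SE = s_p×√(1/n₁ + 1/n₂) = 8.1782×√(1/16 + 1/20) = 2.7431
t = (x̄₁ - x̄₂)/SE = (58 - 62)/2.7431 = -1.4582
df = 34, t-critical = ±2.032
Decision: fail to reject H₀

Answer: t = -1.4582, fail to reject H₀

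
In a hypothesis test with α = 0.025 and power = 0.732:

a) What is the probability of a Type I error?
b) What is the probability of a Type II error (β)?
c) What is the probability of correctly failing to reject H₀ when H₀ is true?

Answer: a) 0.025, b) 0.268, c) 0.975

Derivation:
a) Type I error probability = α = 0.025
b) Power = P(reject H₀ | H₁ true) = 1 - β = 0.732, so Type II error probability = β = 1 - Power = 0.268
c) P(fail to reject H₀ | H₀ true) = 1 - α = 0.975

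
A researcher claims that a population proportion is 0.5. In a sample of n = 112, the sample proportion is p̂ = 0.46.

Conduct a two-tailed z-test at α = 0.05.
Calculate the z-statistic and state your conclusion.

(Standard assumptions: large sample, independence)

Answer: z = -0.8466, fail to reject H₀

Derivation:
H₀: p = 0.5, H₁: p ≠ 0.5
Standard error: SE = √(p₀(1-p₀)/n) = √(0.5×0.5/112) = 0.047246
z-statistic: z = (p̂ - p₀)/SE = (0.46 - 0.5)/0.047246 = -0.8466
Critical value: z_0.025 = ±1.960
p-value = 0.3972
Decision: fail to reject H₀ at α = 0.05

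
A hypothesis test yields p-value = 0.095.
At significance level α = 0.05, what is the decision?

Answer: fail to reject H₀

Derivation:
Compare p-value to α:
0.095 ≥ 0.05
Decision: fail to reject H₀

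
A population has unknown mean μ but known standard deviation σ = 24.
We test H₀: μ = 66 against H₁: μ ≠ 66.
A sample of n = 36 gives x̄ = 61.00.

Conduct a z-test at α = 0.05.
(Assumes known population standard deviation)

Standard error: SE = σ/√n = 24/√36 = 4.0000
z-statistic: z = (x̄ - μ₀)/SE = (61.00 - 66)/4.0000 = -1.2500
Critical value: ±1.960
p-value = 0.2113
Decision: fail to reject H₀

Answer: z = -1.2500, fail to reject H₀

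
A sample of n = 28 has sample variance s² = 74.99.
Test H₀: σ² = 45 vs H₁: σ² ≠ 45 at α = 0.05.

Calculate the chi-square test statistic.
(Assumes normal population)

Answer: χ² = 44.9940, reject H₀

Derivation:
df = n - 1 = 27
χ² = (n-1)s²/σ₀² = 27×74.99/45 = 44.9940
Critical values: χ²_{0.975,27} = 14.573, χ²_{0.025,27} = 43.195
Rejection region: χ² < 14.573 or χ² > 43.195
Decision: reject H₀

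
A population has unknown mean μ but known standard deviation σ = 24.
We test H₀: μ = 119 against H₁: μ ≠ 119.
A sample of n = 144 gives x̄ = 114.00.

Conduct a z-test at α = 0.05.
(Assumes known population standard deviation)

Standard error: SE = σ/√n = 24/√144 = 2.0000
z-statistic: z = (x̄ - μ₀)/SE = (114.00 - 119)/2.0000 = -2.5000
Critical value: ±1.960
p-value = 0.0124
Decision: reject H₀

Answer: z = -2.5000, reject H₀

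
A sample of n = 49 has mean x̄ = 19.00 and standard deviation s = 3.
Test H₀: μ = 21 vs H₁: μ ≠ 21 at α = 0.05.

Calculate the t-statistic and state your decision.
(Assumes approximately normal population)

Answer: t = -4.6664, reject H₀

Derivation:
df = n - 1 = 48
SE = s/√n = 3/√49 = 0.4286
t = (x̄ - μ₀)/SE = (19.00 - 21)/0.4286 = -4.6664
Critical value: t_{0.025,48} = ±2.011
p-value < 0.0001
Decision: reject H₀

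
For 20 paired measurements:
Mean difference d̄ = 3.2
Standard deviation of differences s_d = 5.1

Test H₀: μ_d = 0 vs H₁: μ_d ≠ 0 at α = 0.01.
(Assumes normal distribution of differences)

df = n - 1 = 19
SE = s_d/√n = 5.1/√20 = 1.1404
t = d̄/SE = 3.2/1.1404 = 2.8060
Critical value: t_{0.005,19} = ±2.861
p-value ≈ 0.0113
Decision: fail to reject H₀

Answer: t = 2.8060, fail to reject H₀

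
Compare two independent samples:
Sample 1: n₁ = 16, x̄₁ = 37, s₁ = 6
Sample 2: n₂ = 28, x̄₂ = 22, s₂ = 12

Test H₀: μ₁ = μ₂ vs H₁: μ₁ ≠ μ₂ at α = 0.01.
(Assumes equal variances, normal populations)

Answer: t = 4.6616, reject H₀

Derivation:
Pooled variance: s²_p = [15×6² + 27×12²]/(42) = 105.4286
s_p = 10.2678
SE = s_p×√(1/n₁ + 1/n₂) = 10.2678×√(1/16 + 1/28) = 3.2178
t = (x̄₁ - x̄₂)/SE = (37 - 22)/3.2178 = 4.6616
df = 42, t-critical = ±2.698
Decision: reject H₀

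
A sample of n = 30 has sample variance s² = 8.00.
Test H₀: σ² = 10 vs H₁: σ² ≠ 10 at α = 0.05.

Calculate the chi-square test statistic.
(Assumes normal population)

Answer: χ² = 23.2000, fail to reject H₀

Derivation:
df = n - 1 = 29
χ² = (n-1)s²/σ₀² = 29×8.00/10 = 23.2000
Critical values: χ²_{0.975,29} = 16.047, χ²_{0.025,29} = 45.722
Rejection region: χ² < 16.047 or χ² > 45.722
Decision: fail to reject H₀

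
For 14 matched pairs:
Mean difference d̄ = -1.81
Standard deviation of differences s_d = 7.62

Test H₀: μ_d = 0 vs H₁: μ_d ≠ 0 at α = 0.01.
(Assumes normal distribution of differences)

Answer: t = -0.8888, fail to reject H₀

Derivation:
df = n - 1 = 13
SE = s_d/√n = 7.62/√14 = 2.0365
t = d̄/SE = -1.81/2.0365 = -0.8888
Critical value: t_{0.005,13} = ±3.012
p-value ≈ 0.3903
Decision: fail to reject H₀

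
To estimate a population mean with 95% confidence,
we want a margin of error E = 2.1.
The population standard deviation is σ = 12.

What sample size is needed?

z_0.025 = 1.960
n = (z×σ/E)² = (1.960×12/2.1)²
n = 125.4400
Round up: n = 126

Answer: n = 126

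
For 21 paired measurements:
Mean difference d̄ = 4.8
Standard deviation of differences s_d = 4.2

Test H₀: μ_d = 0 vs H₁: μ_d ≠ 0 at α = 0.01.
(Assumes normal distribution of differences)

df = n - 1 = 20
SE = s_d/√n = 4.2/√21 = 0.9165
t = d̄/SE = 4.8/0.9165 = 5.2373
Critical value: t_{0.005,20} = ±2.845
p-value < 0.0001
Decision: reject H₀

Answer: t = 5.2373, reject H₀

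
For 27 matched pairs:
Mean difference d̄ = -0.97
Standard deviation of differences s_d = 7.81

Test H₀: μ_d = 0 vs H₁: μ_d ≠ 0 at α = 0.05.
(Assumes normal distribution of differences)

df = n - 1 = 26
SE = s_d/√n = 7.81/√27 = 1.5030
t = d̄/SE = -0.97/1.5030 = -0.6454
Critical value: t_{0.025,26} = ±2.056
p-value ≈ 0.5243
Decision: fail to reject H₀

Answer: t = -0.6454, fail to reject H₀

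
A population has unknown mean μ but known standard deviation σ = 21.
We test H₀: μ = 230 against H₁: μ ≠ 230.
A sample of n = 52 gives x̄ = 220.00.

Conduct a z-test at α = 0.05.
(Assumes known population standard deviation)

Standard error: SE = σ/√n = 21/√52 = 2.9122
z-statistic: z = (x̄ - μ₀)/SE = (220.00 - 230)/2.9122 = -3.4338
Critical value: ±1.960
p-value = 0.0006
Decision: reject H₀

Answer: z = -3.4338, reject H₀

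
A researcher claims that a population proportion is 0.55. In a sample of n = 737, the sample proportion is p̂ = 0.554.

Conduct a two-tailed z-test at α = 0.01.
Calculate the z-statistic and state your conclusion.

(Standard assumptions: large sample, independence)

Answer: z = 0.2183, fail to reject H₀

Derivation:
H₀: p = 0.55, H₁: p ≠ 0.55
Standard error: SE = √(p₀(1-p₀)/n) = √(0.55×0.45/737) = 0.018325
z-statistic: z = (p̂ - p₀)/SE = (0.554 - 0.55)/0.018325 = 0.2183
Critical value: z_0.005 = ±2.576
p-value = 0.8272
Decision: fail to reject H₀ at α = 0.01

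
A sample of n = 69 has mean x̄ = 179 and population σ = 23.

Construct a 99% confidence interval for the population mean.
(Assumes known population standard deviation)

Confidence level: 99%, α = 0.01
z_0.005 = 2.576
SE = σ/√n = 23/√69 = 2.7689
Margin of error = 2.576 × 2.7689 = 7.1327
CI: x̄ ± margin = 179 ± 7.1327
CI: (171.8673, 186.1327)

Answer: (171.8673, 186.1327)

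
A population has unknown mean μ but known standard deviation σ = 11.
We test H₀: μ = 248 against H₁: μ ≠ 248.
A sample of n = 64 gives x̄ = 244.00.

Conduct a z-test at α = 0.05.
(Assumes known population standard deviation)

Answer: z = -2.9091, reject H₀

Derivation:
Standard error: SE = σ/√n = 11/√64 = 1.3750
z-statistic: z = (x̄ - μ₀)/SE = (244.00 - 248)/1.3750 = -2.9091
Critical value: ±1.960
p-value = 0.0036
Decision: reject H₀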